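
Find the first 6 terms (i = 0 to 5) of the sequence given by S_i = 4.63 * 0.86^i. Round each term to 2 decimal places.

This is a geometric sequence.
i=0: S_0 = 4.63 * 0.86^0 = 4.63
i=1: S_1 = 4.63 * 0.86^1 ≈ 3.98
i=2: S_2 = 4.63 * 0.86^2 ≈ 3.42
i=3: S_3 = 4.63 * 0.86^3 ≈ 2.94
i=4: S_4 = 4.63 * 0.86^4 ≈ 2.53
i=5: S_5 = 4.63 * 0.86^5 ≈ 2.18
The first 6 terms are: [4.63, 3.98, 3.42, 2.94, 2.53, 2.18]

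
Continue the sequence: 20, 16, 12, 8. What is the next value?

Differences: 16 - 20 = -4
This is an arithmetic sequence with common difference d = -4.
Next term = 8 + -4 = 4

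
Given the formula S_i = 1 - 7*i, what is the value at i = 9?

S_9 = 1 + -7*9 = 1 + -63 = -62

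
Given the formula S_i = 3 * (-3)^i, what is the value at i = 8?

S_8 = 3 * (-3)^8 = 3 * 6561 = 19683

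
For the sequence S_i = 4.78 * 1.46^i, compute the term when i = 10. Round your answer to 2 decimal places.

S_10 = 4.78 * 1.46^10 ≈ 4.78 * 44.0077 ≈ 210.36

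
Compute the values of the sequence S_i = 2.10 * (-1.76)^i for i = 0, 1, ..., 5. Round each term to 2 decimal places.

This is a geometric sequence.
i=0: S_0 = 2.1 * (-1.76)^0 = 2.1
i=1: S_1 = 2.1 * (-1.76)^1 ≈ -3.7
i=2: S_2 = 2.1 * (-1.76)^2 ≈ 6.5
i=3: S_3 = 2.1 * (-1.76)^3 ≈ -11.45
i=4: S_4 = 2.1 * (-1.76)^4 ≈ 20.15
i=5: S_5 = 2.1 * (-1.76)^5 ≈ -35.46
The first 6 terms are: [2.1, -3.7, 6.5, -11.45, 20.15, -35.46]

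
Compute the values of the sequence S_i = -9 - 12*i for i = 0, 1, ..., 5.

This is an arithmetic sequence.
i=0: S_0 = -9 + -12*0 = -9
i=1: S_1 = -9 + -12*1 = -21
i=2: S_2 = -9 + -12*2 = -33
i=3: S_3 = -9 + -12*3 = -45
i=4: S_4 = -9 + -12*4 = -57
i=5: S_5 = -9 + -12*5 = -69
The first 6 terms are: [-9, -21, -33, -45, -57, -69]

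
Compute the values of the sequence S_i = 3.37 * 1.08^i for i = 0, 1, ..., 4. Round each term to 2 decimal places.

This is a geometric sequence.
i=0: S_0 = 3.37 * 1.08^0 = 3.37
i=1: S_1 = 3.37 * 1.08^1 ≈ 3.64
i=2: S_2 = 3.37 * 1.08^2 ≈ 3.93
i=3: S_3 = 3.37 * 1.08^3 ≈ 4.25
i=4: S_4 = 3.37 * 1.08^4 ≈ 4.58
The first 5 terms are: [3.37, 3.64, 3.93, 4.25, 4.58]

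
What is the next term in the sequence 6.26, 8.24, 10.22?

Differences: 8.24 - 6.26 = 1.98
This is an arithmetic sequence with common difference d = 1.98.
Next term = 10.22 + 1.98 = 12.2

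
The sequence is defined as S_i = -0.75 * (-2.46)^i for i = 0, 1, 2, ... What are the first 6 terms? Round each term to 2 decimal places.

This is a geometric sequence.
i=0: S_0 = -0.75 * (-2.46)^0 = -0.75
i=1: S_1 = -0.75 * (-2.46)^1 ≈ 1.85
i=2: S_2 = -0.75 * (-2.46)^2 ≈ -4.54
i=3: S_3 = -0.75 * (-2.46)^3 ≈ 11.17
i=4: S_4 = -0.75 * (-2.46)^4 ≈ -27.47
i=5: S_5 = -0.75 * (-2.46)^5 ≈ 67.57
The first 6 terms are: [-0.75, 1.85, -4.54, 11.17, -27.47, 67.57]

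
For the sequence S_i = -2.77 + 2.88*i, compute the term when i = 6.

S_6 = -2.77 + 2.88*6 = -2.77 + 17.28 = 14.51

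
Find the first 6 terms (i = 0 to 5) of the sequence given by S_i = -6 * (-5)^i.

This is a geometric sequence.
i=0: S_0 = -6 * (-5)^0 = -6
i=1: S_1 = -6 * (-5)^1 = 30
i=2: S_2 = -6 * (-5)^2 = -150
i=3: S_3 = -6 * (-5)^3 = 750
i=4: S_4 = -6 * (-5)^4 = -3750
i=5: S_5 = -6 * (-5)^5 = 18750
The first 6 terms are: [-6, 30, -150, 750, -3750, 18750]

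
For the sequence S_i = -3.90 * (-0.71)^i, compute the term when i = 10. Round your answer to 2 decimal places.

S_10 = -3.9 * (-0.71)^10 ≈ -3.9 * 0.0326 ≈ -0.13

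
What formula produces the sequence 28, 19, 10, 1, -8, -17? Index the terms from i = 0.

Check differences: 19 - 28 = -9
10 - 19 = -9
Common difference d = -9.
First term a = 28.
Formula: S_i = 28 - 9*i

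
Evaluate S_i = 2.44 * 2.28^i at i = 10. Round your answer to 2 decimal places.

S_10 = 2.44 * 2.28^10 ≈ 2.44 * 3796.1946 ≈ 9262.71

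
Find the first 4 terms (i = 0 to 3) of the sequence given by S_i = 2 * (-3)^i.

This is a geometric sequence.
i=0: S_0 = 2 * (-3)^0 = 2
i=1: S_1 = 2 * (-3)^1 = -6
i=2: S_2 = 2 * (-3)^2 = 18
i=3: S_3 = 2 * (-3)^3 = -54
The first 4 terms are: [2, -6, 18, -54]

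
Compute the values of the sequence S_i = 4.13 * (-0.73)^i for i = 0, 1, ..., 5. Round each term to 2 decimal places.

This is a geometric sequence.
i=0: S_0 = 4.13 * (-0.73)^0 = 4.13
i=1: S_1 = 4.13 * (-0.73)^1 ≈ -3.01
i=2: S_2 = 4.13 * (-0.73)^2 ≈ 2.2
i=3: S_3 = 4.13 * (-0.73)^3 ≈ -1.61
i=4: S_4 = 4.13 * (-0.73)^4 ≈ 1.17
i=5: S_5 = 4.13 * (-0.73)^5 ≈ -0.86
The first 6 terms are: [4.13, -3.01, 2.2, -1.61, 1.17, -0.86]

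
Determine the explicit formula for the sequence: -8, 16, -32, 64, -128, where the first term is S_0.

Check ratios: 16 / -8 = -2.0
Common ratio r = -2.
First term a = -8.
Formula: S_i = -8 * (-2)^i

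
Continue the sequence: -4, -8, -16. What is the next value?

Ratios: -8 / -4 = 2.0
This is a geometric sequence with common ratio r = 2.
Next term = -16 * 2 = -32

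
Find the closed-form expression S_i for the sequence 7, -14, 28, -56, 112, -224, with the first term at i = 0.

Check ratios: -14 / 7 = -2.0
Common ratio r = -2.
First term a = 7.
Formula: S_i = 7 * (-2)^i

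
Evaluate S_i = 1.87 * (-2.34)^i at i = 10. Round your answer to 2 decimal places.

S_10 = 1.87 * (-2.34)^10 ≈ 1.87 * 4922.1923 ≈ 9204.5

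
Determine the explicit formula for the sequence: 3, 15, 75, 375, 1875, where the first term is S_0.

Check ratios: 15 / 3 = 5.0
Common ratio r = 5.
First term a = 3.
Formula: S_i = 3 * 5^i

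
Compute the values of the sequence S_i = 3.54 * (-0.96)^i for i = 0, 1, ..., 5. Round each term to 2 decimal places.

This is a geometric sequence.
i=0: S_0 = 3.54 * (-0.96)^0 = 3.54
i=1: S_1 = 3.54 * (-0.96)^1 ≈ -3.4
i=2: S_2 = 3.54 * (-0.96)^2 ≈ 3.26
i=3: S_3 = 3.54 * (-0.96)^3 ≈ -3.13
i=4: S_4 = 3.54 * (-0.96)^4 ≈ 3.01
i=5: S_5 = 3.54 * (-0.96)^5 ≈ -2.89
The first 6 terms are: [3.54, -3.4, 3.26, -3.13, 3.01, -2.89]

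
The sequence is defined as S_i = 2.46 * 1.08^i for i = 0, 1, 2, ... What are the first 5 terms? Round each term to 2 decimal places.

This is a geometric sequence.
i=0: S_0 = 2.46 * 1.08^0 = 2.46
i=1: S_1 = 2.46 * 1.08^1 ≈ 2.66
i=2: S_2 = 2.46 * 1.08^2 ≈ 2.87
i=3: S_3 = 2.46 * 1.08^3 ≈ 3.1
i=4: S_4 = 2.46 * 1.08^4 ≈ 3.35
The first 5 terms are: [2.46, 2.66, 2.87, 3.1, 3.35]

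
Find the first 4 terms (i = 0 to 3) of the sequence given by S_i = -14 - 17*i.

This is an arithmetic sequence.
i=0: S_0 = -14 + -17*0 = -14
i=1: S_1 = -14 + -17*1 = -31
i=2: S_2 = -14 + -17*2 = -48
i=3: S_3 = -14 + -17*3 = -65
The first 4 terms are: [-14, -31, -48, -65]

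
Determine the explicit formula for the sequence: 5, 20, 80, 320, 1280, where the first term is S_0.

Check ratios: 20 / 5 = 4.0
Common ratio r = 4.
First term a = 5.
Formula: S_i = 5 * 4^i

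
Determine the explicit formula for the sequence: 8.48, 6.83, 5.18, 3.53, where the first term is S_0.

Check differences: 6.83 - 8.48 = -1.65
5.18 - 6.83 = -1.65
Common difference d = -1.65.
First term a = 8.48.
Formula: S_i = 8.48 - 1.65*i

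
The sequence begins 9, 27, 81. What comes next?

Ratios: 27 / 9 = 3.0
This is a geometric sequence with common ratio r = 3.
Next term = 81 * 3 = 243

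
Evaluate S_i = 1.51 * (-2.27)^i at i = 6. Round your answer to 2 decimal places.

S_6 = 1.51 * (-2.27)^6 ≈ 1.51 * 136.8218 ≈ 206.6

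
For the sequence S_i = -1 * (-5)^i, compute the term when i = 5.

S_5 = -1 * (-5)^5 = -1 * -3125 = 3125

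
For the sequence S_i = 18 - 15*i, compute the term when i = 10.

S_10 = 18 + -15*10 = 18 + -150 = -132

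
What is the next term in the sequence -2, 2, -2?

Ratios: 2 / -2 = -1.0
This is a geometric sequence with common ratio r = -1.
Next term = -2 * -1 = 2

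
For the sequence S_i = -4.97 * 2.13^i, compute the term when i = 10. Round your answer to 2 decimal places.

S_10 = -4.97 * 2.13^10 ≈ -4.97 * 1922.1888 ≈ -9553.28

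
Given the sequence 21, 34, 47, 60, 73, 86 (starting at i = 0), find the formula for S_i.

Check differences: 34 - 21 = 13
47 - 34 = 13
Common difference d = 13.
First term a = 21.
Formula: S_i = 21 + 13*i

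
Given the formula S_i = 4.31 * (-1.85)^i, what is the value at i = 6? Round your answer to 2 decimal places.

S_6 = 4.31 * (-1.85)^6 ≈ 4.31 * 40.0895 ≈ 172.79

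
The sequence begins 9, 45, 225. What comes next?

Ratios: 45 / 9 = 5.0
This is a geometric sequence with common ratio r = 5.
Next term = 225 * 5 = 1125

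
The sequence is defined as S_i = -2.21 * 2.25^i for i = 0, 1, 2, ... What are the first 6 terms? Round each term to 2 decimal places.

This is a geometric sequence.
i=0: S_0 = -2.21 * 2.25^0 = -2.21
i=1: S_1 = -2.21 * 2.25^1 ≈ -4.97
i=2: S_2 = -2.21 * 2.25^2 ≈ -11.19
i=3: S_3 = -2.21 * 2.25^3 ≈ -25.17
i=4: S_4 = -2.21 * 2.25^4 ≈ -56.64
i=5: S_5 = -2.21 * 2.25^5 ≈ -127.44
The first 6 terms are: [-2.21, -4.97, -11.19, -25.17, -56.64, -127.44]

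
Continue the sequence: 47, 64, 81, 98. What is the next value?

Differences: 64 - 47 = 17
This is an arithmetic sequence with common difference d = 17.
Next term = 98 + 17 = 115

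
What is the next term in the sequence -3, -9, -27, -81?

Ratios: -9 / -3 = 3.0
This is a geometric sequence with common ratio r = 3.
Next term = -81 * 3 = -243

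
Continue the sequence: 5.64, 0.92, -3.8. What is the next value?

Differences: 0.92 - 5.64 = -4.72
This is an arithmetic sequence with common difference d = -4.72.
Next term = -3.8 + -4.72 = -8.52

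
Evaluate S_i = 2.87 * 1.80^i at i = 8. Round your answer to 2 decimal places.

S_8 = 2.87 * 1.8^8 ≈ 2.87 * 110.1996 ≈ 316.27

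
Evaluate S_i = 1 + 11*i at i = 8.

S_8 = 1 + 11*8 = 1 + 88 = 89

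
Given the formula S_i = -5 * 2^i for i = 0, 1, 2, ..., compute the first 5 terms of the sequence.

This is a geometric sequence.
i=0: S_0 = -5 * 2^0 = -5
i=1: S_1 = -5 * 2^1 = -10
i=2: S_2 = -5 * 2^2 = -20
i=3: S_3 = -5 * 2^3 = -40
i=4: S_4 = -5 * 2^4 = -80
The first 5 terms are: [-5, -10, -20, -40, -80]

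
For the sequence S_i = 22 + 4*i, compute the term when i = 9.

S_9 = 22 + 4*9 = 22 + 36 = 58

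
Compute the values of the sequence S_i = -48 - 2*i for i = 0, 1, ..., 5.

This is an arithmetic sequence.
i=0: S_0 = -48 + -2*0 = -48
i=1: S_1 = -48 + -2*1 = -50
i=2: S_2 = -48 + -2*2 = -52
i=3: S_3 = -48 + -2*3 = -54
i=4: S_4 = -48 + -2*4 = -56
i=5: S_5 = -48 + -2*5 = -58
The first 6 terms are: [-48, -50, -52, -54, -56, -58]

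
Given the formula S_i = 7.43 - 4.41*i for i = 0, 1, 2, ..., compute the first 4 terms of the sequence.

This is an arithmetic sequence.
i=0: S_0 = 7.43 + -4.41*0 = 7.43
i=1: S_1 = 7.43 + -4.41*1 = 3.02
i=2: S_2 = 7.43 + -4.41*2 = -1.39
i=3: S_3 = 7.43 + -4.41*3 = -5.8
The first 4 terms are: [7.43, 3.02, -1.39, -5.8]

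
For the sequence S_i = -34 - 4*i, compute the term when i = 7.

S_7 = -34 + -4*7 = -34 + -28 = -62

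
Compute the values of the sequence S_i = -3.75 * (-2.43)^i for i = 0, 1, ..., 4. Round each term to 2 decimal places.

This is a geometric sequence.
i=0: S_0 = -3.75 * (-2.43)^0 = -3.75
i=1: S_1 = -3.75 * (-2.43)^1 ≈ 9.11
i=2: S_2 = -3.75 * (-2.43)^2 ≈ -22.14
i=3: S_3 = -3.75 * (-2.43)^3 ≈ 53.81
i=4: S_4 = -3.75 * (-2.43)^4 ≈ -130.75
The first 5 terms are: [-3.75, 9.11, -22.14, 53.81, -130.75]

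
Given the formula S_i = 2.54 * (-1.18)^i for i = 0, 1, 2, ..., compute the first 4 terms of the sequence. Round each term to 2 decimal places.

This is a geometric sequence.
i=0: S_0 = 2.54 * (-1.18)^0 = 2.54
i=1: S_1 = 2.54 * (-1.18)^1 ≈ -3.0
i=2: S_2 = 2.54 * (-1.18)^2 ≈ 3.54
i=3: S_3 = 2.54 * (-1.18)^3 ≈ -4.17
The first 4 terms are: [2.54, -3.0, 3.54, -4.17]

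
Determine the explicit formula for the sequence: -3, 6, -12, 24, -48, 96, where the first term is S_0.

Check ratios: 6 / -3 = -2.0
Common ratio r = -2.
First term a = -3.
Formula: S_i = -3 * (-2)^i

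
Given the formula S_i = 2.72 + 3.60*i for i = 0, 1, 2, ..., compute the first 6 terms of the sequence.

This is an arithmetic sequence.
i=0: S_0 = 2.72 + 3.6*0 = 2.72
i=1: S_1 = 2.72 + 3.6*1 = 6.32
i=2: S_2 = 2.72 + 3.6*2 = 9.92
i=3: S_3 = 2.72 + 3.6*3 = 13.52
i=4: S_4 = 2.72 + 3.6*4 = 17.12
i=5: S_5 = 2.72 + 3.6*5 = 20.72
The first 6 terms are: [2.72, 6.32, 9.92, 13.52, 17.12, 20.72]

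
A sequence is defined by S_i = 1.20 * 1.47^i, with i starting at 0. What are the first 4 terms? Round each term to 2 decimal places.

This is a geometric sequence.
i=0: S_0 = 1.2 * 1.47^0 = 1.2
i=1: S_1 = 1.2 * 1.47^1 ≈ 1.76
i=2: S_2 = 1.2 * 1.47^2 ≈ 2.59
i=3: S_3 = 1.2 * 1.47^3 ≈ 3.81
The first 4 terms are: [1.2, 1.76, 2.59, 3.81]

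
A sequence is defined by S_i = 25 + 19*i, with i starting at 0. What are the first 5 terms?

This is an arithmetic sequence.
i=0: S_0 = 25 + 19*0 = 25
i=1: S_1 = 25 + 19*1 = 44
i=2: S_2 = 25 + 19*2 = 63
i=3: S_3 = 25 + 19*3 = 82
i=4: S_4 = 25 + 19*4 = 101
The first 5 terms are: [25, 44, 63, 82, 101]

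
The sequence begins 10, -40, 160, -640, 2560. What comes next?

Ratios: -40 / 10 = -4.0
This is a geometric sequence with common ratio r = -4.
Next term = 2560 * -4 = -10240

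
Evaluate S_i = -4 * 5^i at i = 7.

S_7 = -4 * 5^7 = -4 * 78125 = -312500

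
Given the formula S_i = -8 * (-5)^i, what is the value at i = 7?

S_7 = -8 * (-5)^7 = -8 * -78125 = 625000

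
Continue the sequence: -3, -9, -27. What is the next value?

Ratios: -9 / -3 = 3.0
This is a geometric sequence with common ratio r = 3.
Next term = -27 * 3 = -81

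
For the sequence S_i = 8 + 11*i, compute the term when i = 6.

S_6 = 8 + 11*6 = 8 + 66 = 74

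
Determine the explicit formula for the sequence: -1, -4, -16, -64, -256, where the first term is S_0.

Check ratios: -4 / -1 = 4.0
Common ratio r = 4.
First term a = -1.
Formula: S_i = -1 * 4^i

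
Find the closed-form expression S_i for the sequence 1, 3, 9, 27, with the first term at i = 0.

Check ratios: 3 / 1 = 3.0
Common ratio r = 3.
First term a = 1.
Formula: S_i = 1 * 3^i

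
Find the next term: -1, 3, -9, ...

Ratios: 3 / -1 = -3.0
This is a geometric sequence with common ratio r = -3.
Next term = -9 * -3 = 27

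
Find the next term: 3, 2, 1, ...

Differences: 2 - 3 = -1
This is an arithmetic sequence with common difference d = -1.
Next term = 1 + -1 = 0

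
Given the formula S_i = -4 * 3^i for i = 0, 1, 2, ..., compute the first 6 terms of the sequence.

This is a geometric sequence.
i=0: S_0 = -4 * 3^0 = -4
i=1: S_1 = -4 * 3^1 = -12
i=2: S_2 = -4 * 3^2 = -36
i=3: S_3 = -4 * 3^3 = -108
i=4: S_4 = -4 * 3^4 = -324
i=5: S_5 = -4 * 3^5 = -972
The first 6 terms are: [-4, -12, -36, -108, -324, -972]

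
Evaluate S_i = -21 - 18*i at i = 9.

S_9 = -21 + -18*9 = -21 + -162 = -183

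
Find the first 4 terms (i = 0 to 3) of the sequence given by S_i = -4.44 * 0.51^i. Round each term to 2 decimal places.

This is a geometric sequence.
i=0: S_0 = -4.44 * 0.51^0 = -4.44
i=1: S_1 = -4.44 * 0.51^1 ≈ -2.26
i=2: S_2 = -4.44 * 0.51^2 ≈ -1.15
i=3: S_3 = -4.44 * 0.51^3 ≈ -0.59
The first 4 terms are: [-4.44, -2.26, -1.15, -0.59]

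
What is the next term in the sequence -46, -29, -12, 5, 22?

Differences: -29 - -46 = 17
This is an arithmetic sequence with common difference d = 17.
Next term = 22 + 17 = 39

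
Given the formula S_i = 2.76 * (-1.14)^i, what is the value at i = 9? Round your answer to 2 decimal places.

S_9 = 2.76 * (-1.14)^9 ≈ 2.76 * -3.2519 ≈ -8.98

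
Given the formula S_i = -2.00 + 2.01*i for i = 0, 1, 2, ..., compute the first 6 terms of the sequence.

This is an arithmetic sequence.
i=0: S_0 = -2.0 + 2.01*0 = -2.0
i=1: S_1 = -2.0 + 2.01*1 = 0.01
i=2: S_2 = -2.0 + 2.01*2 = 2.02
i=3: S_3 = -2.0 + 2.01*3 = 4.03
i=4: S_4 = -2.0 + 2.01*4 = 6.04
i=5: S_5 = -2.0 + 2.01*5 = 8.05
The first 6 terms are: [-2.0, 0.01, 2.02, 4.03, 6.04, 8.05]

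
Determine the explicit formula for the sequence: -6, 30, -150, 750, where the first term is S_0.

Check ratios: 30 / -6 = -5.0
Common ratio r = -5.
First term a = -6.
Formula: S_i = -6 * (-5)^i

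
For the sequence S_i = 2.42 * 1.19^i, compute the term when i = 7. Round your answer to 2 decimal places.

S_7 = 2.42 * 1.19^7 ≈ 2.42 * 3.3793 ≈ 8.18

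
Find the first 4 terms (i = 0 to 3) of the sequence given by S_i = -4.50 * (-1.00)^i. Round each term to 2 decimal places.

This is a geometric sequence.
i=0: S_0 = -4.5 * (-1.0)^0 = -4.5
i=1: S_1 = -4.5 * (-1.0)^1 = 4.5
i=2: S_2 = -4.5 * (-1.0)^2 = -4.5
i=3: S_3 = -4.5 * (-1.0)^3 = 4.5
The first 4 terms are: [-4.5, 4.5, -4.5, 4.5]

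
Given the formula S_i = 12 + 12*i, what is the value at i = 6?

S_6 = 12 + 12*6 = 12 + 72 = 84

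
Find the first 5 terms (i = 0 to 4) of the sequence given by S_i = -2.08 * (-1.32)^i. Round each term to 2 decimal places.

This is a geometric sequence.
i=0: S_0 = -2.08 * (-1.32)^0 = -2.08
i=1: S_1 = -2.08 * (-1.32)^1 ≈ 2.75
i=2: S_2 = -2.08 * (-1.32)^2 ≈ -3.62
i=3: S_3 = -2.08 * (-1.32)^3 ≈ 4.78
i=4: S_4 = -2.08 * (-1.32)^4 ≈ -6.31
The first 5 terms are: [-2.08, 2.75, -3.62, 4.78, -6.31]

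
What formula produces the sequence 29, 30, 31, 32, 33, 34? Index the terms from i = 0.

Check differences: 30 - 29 = 1
31 - 30 = 1
Common difference d = 1.
First term a = 29.
Formula: S_i = 29 + 1*i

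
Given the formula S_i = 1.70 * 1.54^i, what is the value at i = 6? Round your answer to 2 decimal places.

S_6 = 1.7 * 1.54^6 ≈ 1.7 * 13.339 ≈ 22.68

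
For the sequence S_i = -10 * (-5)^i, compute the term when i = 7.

S_7 = -10 * (-5)^7 = -10 * -78125 = 781250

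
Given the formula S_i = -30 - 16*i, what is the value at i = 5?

S_5 = -30 + -16*5 = -30 + -80 = -110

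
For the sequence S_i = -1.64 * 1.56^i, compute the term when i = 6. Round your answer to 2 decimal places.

S_6 = -1.64 * 1.56^6 ≈ -1.64 * 14.4128 ≈ -23.64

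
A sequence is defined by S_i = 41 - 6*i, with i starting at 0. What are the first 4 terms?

This is an arithmetic sequence.
i=0: S_0 = 41 + -6*0 = 41
i=1: S_1 = 41 + -6*1 = 35
i=2: S_2 = 41 + -6*2 = 29
i=3: S_3 = 41 + -6*3 = 23
The first 4 terms are: [41, 35, 29, 23]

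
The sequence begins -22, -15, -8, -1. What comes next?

Differences: -15 - -22 = 7
This is an arithmetic sequence with common difference d = 7.
Next term = -1 + 7 = 6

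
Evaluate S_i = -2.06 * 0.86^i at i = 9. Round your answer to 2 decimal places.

S_9 = -2.06 * 0.86^9 ≈ -2.06 * 0.2573 ≈ -0.53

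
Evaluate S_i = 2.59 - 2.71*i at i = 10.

S_10 = 2.59 + -2.71*10 = 2.59 + -27.1 = -24.51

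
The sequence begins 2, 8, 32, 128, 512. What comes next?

Ratios: 8 / 2 = 4.0
This is a geometric sequence with common ratio r = 4.
Next term = 512 * 4 = 2048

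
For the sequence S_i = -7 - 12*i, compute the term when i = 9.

S_9 = -7 + -12*9 = -7 + -108 = -115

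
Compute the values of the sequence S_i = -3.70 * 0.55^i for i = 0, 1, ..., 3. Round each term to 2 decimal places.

This is a geometric sequence.
i=0: S_0 = -3.7 * 0.55^0 = -3.7
i=1: S_1 = -3.7 * 0.55^1 ≈ -2.04
i=2: S_2 = -3.7 * 0.55^2 ≈ -1.12
i=3: S_3 = -3.7 * 0.55^3 ≈ -0.62
The first 4 terms are: [-3.7, -2.04, -1.12, -0.62]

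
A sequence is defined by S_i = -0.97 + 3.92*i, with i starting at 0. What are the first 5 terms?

This is an arithmetic sequence.
i=0: S_0 = -0.97 + 3.92*0 = -0.97
i=1: S_1 = -0.97 + 3.92*1 = 2.95
i=2: S_2 = -0.97 + 3.92*2 = 6.87
i=3: S_3 = -0.97 + 3.92*3 = 10.79
i=4: S_4 = -0.97 + 3.92*4 = 14.71
The first 5 terms are: [-0.97, 2.95, 6.87, 10.79, 14.71]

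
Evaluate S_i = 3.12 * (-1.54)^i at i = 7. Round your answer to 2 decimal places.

S_7 = 3.12 * (-1.54)^7 ≈ 3.12 * -20.5421 ≈ -64.09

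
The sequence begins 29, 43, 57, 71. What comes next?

Differences: 43 - 29 = 14
This is an arithmetic sequence with common difference d = 14.
Next term = 71 + 14 = 85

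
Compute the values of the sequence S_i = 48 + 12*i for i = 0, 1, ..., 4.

This is an arithmetic sequence.
i=0: S_0 = 48 + 12*0 = 48
i=1: S_1 = 48 + 12*1 = 60
i=2: S_2 = 48 + 12*2 = 72
i=3: S_3 = 48 + 12*3 = 84
i=4: S_4 = 48 + 12*4 = 96
The first 5 terms are: [48, 60, 72, 84, 96]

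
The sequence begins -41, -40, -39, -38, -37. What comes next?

Differences: -40 - -41 = 1
This is an arithmetic sequence with common difference d = 1.
Next term = -37 + 1 = -36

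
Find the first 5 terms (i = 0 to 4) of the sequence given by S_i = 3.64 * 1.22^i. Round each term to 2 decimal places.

This is a geometric sequence.
i=0: S_0 = 3.64 * 1.22^0 = 3.64
i=1: S_1 = 3.64 * 1.22^1 ≈ 4.44
i=2: S_2 = 3.64 * 1.22^2 ≈ 5.42
i=3: S_3 = 3.64 * 1.22^3 ≈ 6.61
i=4: S_4 = 3.64 * 1.22^4 ≈ 8.06
The first 5 terms are: [3.64, 4.44, 5.42, 6.61, 8.06]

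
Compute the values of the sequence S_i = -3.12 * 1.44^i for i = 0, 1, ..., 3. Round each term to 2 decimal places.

This is a geometric sequence.
i=0: S_0 = -3.12 * 1.44^0 = -3.12
i=1: S_1 = -3.12 * 1.44^1 ≈ -4.49
i=2: S_2 = -3.12 * 1.44^2 ≈ -6.47
i=3: S_3 = -3.12 * 1.44^3 ≈ -9.32
The first 4 terms are: [-3.12, -4.49, -6.47, -9.32]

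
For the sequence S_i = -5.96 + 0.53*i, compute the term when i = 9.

S_9 = -5.96 + 0.53*9 = -5.96 + 4.77 = -1.19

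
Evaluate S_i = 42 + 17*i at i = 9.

S_9 = 42 + 17*9 = 42 + 153 = 195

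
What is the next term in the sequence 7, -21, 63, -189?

Ratios: -21 / 7 = -3.0
This is a geometric sequence with common ratio r = -3.
Next term = -189 * -3 = 567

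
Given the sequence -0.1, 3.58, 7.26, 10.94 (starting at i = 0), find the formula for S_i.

Check differences: 3.58 - -0.1 = 3.68
7.26 - 3.58 = 3.68
Common difference d = 3.68.
First term a = -0.1.
Formula: S_i = -0.10 + 3.68*i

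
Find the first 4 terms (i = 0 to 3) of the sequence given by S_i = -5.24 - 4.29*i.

This is an arithmetic sequence.
i=0: S_0 = -5.24 + -4.29*0 = -5.24
i=1: S_1 = -5.24 + -4.29*1 = -9.53
i=2: S_2 = -5.24 + -4.29*2 = -13.82
i=3: S_3 = -5.24 + -4.29*3 = -18.11
The first 4 terms are: [-5.24, -9.53, -13.82, -18.11]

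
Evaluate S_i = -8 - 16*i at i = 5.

S_5 = -8 + -16*5 = -8 + -80 = -88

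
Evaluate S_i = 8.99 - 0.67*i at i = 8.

S_8 = 8.99 + -0.67*8 = 8.99 + -5.36 = 3.63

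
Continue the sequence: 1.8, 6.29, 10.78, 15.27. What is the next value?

Differences: 6.29 - 1.8 = 4.49
This is an arithmetic sequence with common difference d = 4.49.
Next term = 15.27 + 4.49 = 19.76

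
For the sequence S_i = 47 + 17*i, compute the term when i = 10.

S_10 = 47 + 17*10 = 47 + 170 = 217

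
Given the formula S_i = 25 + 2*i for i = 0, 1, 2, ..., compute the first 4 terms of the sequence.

This is an arithmetic sequence.
i=0: S_0 = 25 + 2*0 = 25
i=1: S_1 = 25 + 2*1 = 27
i=2: S_2 = 25 + 2*2 = 29
i=3: S_3 = 25 + 2*3 = 31
The first 4 terms are: [25, 27, 29, 31]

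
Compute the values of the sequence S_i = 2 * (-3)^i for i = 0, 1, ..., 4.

This is a geometric sequence.
i=0: S_0 = 2 * (-3)^0 = 2
i=1: S_1 = 2 * (-3)^1 = -6
i=2: S_2 = 2 * (-3)^2 = 18
i=3: S_3 = 2 * (-3)^3 = -54
i=4: S_4 = 2 * (-3)^4 = 162
The first 5 terms are: [2, -6, 18, -54, 162]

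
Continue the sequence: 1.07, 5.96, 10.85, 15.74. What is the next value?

Differences: 5.96 - 1.07 = 4.89
This is an arithmetic sequence with common difference d = 4.89.
Next term = 15.74 + 4.89 = 20.63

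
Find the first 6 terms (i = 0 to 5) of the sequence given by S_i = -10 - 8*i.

This is an arithmetic sequence.
i=0: S_0 = -10 + -8*0 = -10
i=1: S_1 = -10 + -8*1 = -18
i=2: S_2 = -10 + -8*2 = -26
i=3: S_3 = -10 + -8*3 = -34
i=4: S_4 = -10 + -8*4 = -42
i=5: S_5 = -10 + -8*5 = -50
The first 6 terms are: [-10, -18, -26, -34, -42, -50]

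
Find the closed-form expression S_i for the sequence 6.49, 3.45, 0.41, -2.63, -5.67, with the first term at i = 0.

Check differences: 3.45 - 6.49 = -3.04
0.41 - 3.45 = -3.04
Common difference d = -3.04.
First term a = 6.49.
Formula: S_i = 6.49 - 3.04*i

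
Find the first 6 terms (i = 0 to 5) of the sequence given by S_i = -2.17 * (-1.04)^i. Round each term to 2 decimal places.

This is a geometric sequence.
i=0: S_0 = -2.17 * (-1.04)^0 = -2.17
i=1: S_1 = -2.17 * (-1.04)^1 ≈ 2.26
i=2: S_2 = -2.17 * (-1.04)^2 ≈ -2.35
i=3: S_3 = -2.17 * (-1.04)^3 ≈ 2.44
i=4: S_4 = -2.17 * (-1.04)^4 ≈ -2.54
i=5: S_5 = -2.17 * (-1.04)^5 ≈ 2.64
The first 6 terms are: [-2.17, 2.26, -2.35, 2.44, -2.54, 2.64]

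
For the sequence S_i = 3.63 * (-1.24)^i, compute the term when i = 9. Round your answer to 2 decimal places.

S_9 = 3.63 * (-1.24)^9 ≈ 3.63 * -6.931 ≈ -25.16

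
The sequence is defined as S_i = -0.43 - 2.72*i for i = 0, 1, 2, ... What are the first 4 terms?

This is an arithmetic sequence.
i=0: S_0 = -0.43 + -2.72*0 = -0.43
i=1: S_1 = -0.43 + -2.72*1 = -3.15
i=2: S_2 = -0.43 + -2.72*2 = -5.87
i=3: S_3 = -0.43 + -2.72*3 = -8.59
The first 4 terms are: [-0.43, -3.15, -5.87, -8.59]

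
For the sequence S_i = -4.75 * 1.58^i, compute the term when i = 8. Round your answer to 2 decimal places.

S_8 = -4.75 * 1.58^8 ≈ -4.75 * 38.838 ≈ -184.48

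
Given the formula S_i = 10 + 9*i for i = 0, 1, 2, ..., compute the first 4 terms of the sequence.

This is an arithmetic sequence.
i=0: S_0 = 10 + 9*0 = 10
i=1: S_1 = 10 + 9*1 = 19
i=2: S_2 = 10 + 9*2 = 28
i=3: S_3 = 10 + 9*3 = 37
The first 4 terms are: [10, 19, 28, 37]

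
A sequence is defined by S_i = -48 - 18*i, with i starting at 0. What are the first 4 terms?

This is an arithmetic sequence.
i=0: S_0 = -48 + -18*0 = -48
i=1: S_1 = -48 + -18*1 = -66
i=2: S_2 = -48 + -18*2 = -84
i=3: S_3 = -48 + -18*3 = -102
The first 4 terms are: [-48, -66, -84, -102]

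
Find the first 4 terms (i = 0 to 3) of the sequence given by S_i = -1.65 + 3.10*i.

This is an arithmetic sequence.
i=0: S_0 = -1.65 + 3.1*0 = -1.65
i=1: S_1 = -1.65 + 3.1*1 = 1.45
i=2: S_2 = -1.65 + 3.1*2 = 4.55
i=3: S_3 = -1.65 + 3.1*3 = 7.65
The first 4 terms are: [-1.65, 1.45, 4.55, 7.65]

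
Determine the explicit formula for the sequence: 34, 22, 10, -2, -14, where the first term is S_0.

Check differences: 22 - 34 = -12
10 - 22 = -12
Common difference d = -12.
First term a = 34.
Formula: S_i = 34 - 12*i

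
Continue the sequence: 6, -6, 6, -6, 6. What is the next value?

Ratios: -6 / 6 = -1.0
This is a geometric sequence with common ratio r = -1.
Next term = 6 * -1 = -6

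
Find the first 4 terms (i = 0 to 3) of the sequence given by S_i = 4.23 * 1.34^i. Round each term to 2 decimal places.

This is a geometric sequence.
i=0: S_0 = 4.23 * 1.34^0 = 4.23
i=1: S_1 = 4.23 * 1.34^1 ≈ 5.67
i=2: S_2 = 4.23 * 1.34^2 ≈ 7.6
i=3: S_3 = 4.23 * 1.34^3 ≈ 10.18
The first 4 terms are: [4.23, 5.67, 7.6, 10.18]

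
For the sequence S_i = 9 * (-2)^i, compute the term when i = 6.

S_6 = 9 * (-2)^6 = 9 * 64 = 576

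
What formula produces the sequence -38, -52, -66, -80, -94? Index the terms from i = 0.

Check differences: -52 - -38 = -14
-66 - -52 = -14
Common difference d = -14.
First term a = -38.
Formula: S_i = -38 - 14*i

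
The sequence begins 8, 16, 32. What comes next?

Ratios: 16 / 8 = 2.0
This is a geometric sequence with common ratio r = 2.
Next term = 32 * 2 = 64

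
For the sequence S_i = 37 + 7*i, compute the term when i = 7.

S_7 = 37 + 7*7 = 37 + 49 = 86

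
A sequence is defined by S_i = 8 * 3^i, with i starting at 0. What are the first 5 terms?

This is a geometric sequence.
i=0: S_0 = 8 * 3^0 = 8
i=1: S_1 = 8 * 3^1 = 24
i=2: S_2 = 8 * 3^2 = 72
i=3: S_3 = 8 * 3^3 = 216
i=4: S_4 = 8 * 3^4 = 648
The first 5 terms are: [8, 24, 72, 216, 648]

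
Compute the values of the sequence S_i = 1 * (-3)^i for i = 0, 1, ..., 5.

This is a geometric sequence.
i=0: S_0 = 1 * (-3)^0 = 1
i=1: S_1 = 1 * (-3)^1 = -3
i=2: S_2 = 1 * (-3)^2 = 9
i=3: S_3 = 1 * (-3)^3 = -27
i=4: S_4 = 1 * (-3)^4 = 81
i=5: S_5 = 1 * (-3)^5 = -243
The first 6 terms are: [1, -3, 9, -27, 81, -243]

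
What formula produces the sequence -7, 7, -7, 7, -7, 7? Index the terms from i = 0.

Check ratios: 7 / -7 = -1.0
Common ratio r = -1.
First term a = -7.
Formula: S_i = -7 * (-1)^i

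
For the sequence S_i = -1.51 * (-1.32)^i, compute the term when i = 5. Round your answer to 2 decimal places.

S_5 = -1.51 * (-1.32)^5 ≈ -1.51 * -4.0075 ≈ 6.05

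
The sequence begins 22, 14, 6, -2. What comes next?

Differences: 14 - 22 = -8
This is an arithmetic sequence with common difference d = -8.
Next term = -2 + -8 = -10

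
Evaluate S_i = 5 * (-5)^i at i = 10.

S_10 = 5 * (-5)^10 = 5 * 9765625 = 48828125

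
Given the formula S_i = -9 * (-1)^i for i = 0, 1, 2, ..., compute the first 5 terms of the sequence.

This is a geometric sequence.
i=0: S_0 = -9 * (-1)^0 = -9
i=1: S_1 = -9 * (-1)^1 = 9
i=2: S_2 = -9 * (-1)^2 = -9
i=3: S_3 = -9 * (-1)^3 = 9
i=4: S_4 = -9 * (-1)^4 = -9
The first 5 terms are: [-9, 9, -9, 9, -9]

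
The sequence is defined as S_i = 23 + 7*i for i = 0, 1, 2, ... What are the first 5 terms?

This is an arithmetic sequence.
i=0: S_0 = 23 + 7*0 = 23
i=1: S_1 = 23 + 7*1 = 30
i=2: S_2 = 23 + 7*2 = 37
i=3: S_3 = 23 + 7*3 = 44
i=4: S_4 = 23 + 7*4 = 51
The first 5 terms are: [23, 30, 37, 44, 51]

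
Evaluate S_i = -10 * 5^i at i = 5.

S_5 = -10 * 5^5 = -10 * 3125 = -31250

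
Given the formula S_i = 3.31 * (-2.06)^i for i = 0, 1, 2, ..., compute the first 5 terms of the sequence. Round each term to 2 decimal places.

This is a geometric sequence.
i=0: S_0 = 3.31 * (-2.06)^0 = 3.31
i=1: S_1 = 3.31 * (-2.06)^1 ≈ -6.82
i=2: S_2 = 3.31 * (-2.06)^2 ≈ 14.05
i=3: S_3 = 3.31 * (-2.06)^3 ≈ -28.94
i=4: S_4 = 3.31 * (-2.06)^4 ≈ 59.61
The first 5 terms are: [3.31, -6.82, 14.05, -28.94, 59.61]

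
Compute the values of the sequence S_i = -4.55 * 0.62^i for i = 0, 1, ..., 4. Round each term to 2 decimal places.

This is a geometric sequence.
i=0: S_0 = -4.55 * 0.62^0 = -4.55
i=1: S_1 = -4.55 * 0.62^1 ≈ -2.82
i=2: S_2 = -4.55 * 0.62^2 ≈ -1.75
i=3: S_3 = -4.55 * 0.62^3 ≈ -1.08
i=4: S_4 = -4.55 * 0.62^4 ≈ -0.67
The first 5 terms are: [-4.55, -2.82, -1.75, -1.08, -0.67]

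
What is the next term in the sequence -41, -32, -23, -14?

Differences: -32 - -41 = 9
This is an arithmetic sequence with common difference d = 9.
Next term = -14 + 9 = -5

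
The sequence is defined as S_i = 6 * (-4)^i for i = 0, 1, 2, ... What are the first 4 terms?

This is a geometric sequence.
i=0: S_0 = 6 * (-4)^0 = 6
i=1: S_1 = 6 * (-4)^1 = -24
i=2: S_2 = 6 * (-4)^2 = 96
i=3: S_3 = 6 * (-4)^3 = -384
The first 4 terms are: [6, -24, 96, -384]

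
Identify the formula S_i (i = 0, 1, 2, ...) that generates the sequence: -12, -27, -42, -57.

Check differences: -27 - -12 = -15
-42 - -27 = -15
Common difference d = -15.
First term a = -12.
Formula: S_i = -12 - 15*i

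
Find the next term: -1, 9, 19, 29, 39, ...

Differences: 9 - -1 = 10
This is an arithmetic sequence with common difference d = 10.
Next term = 39 + 10 = 49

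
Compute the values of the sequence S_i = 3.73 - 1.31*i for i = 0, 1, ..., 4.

This is an arithmetic sequence.
i=0: S_0 = 3.73 + -1.31*0 = 3.73
i=1: S_1 = 3.73 + -1.31*1 = 2.42
i=2: S_2 = 3.73 + -1.31*2 = 1.11
i=3: S_3 = 3.73 + -1.31*3 = -0.2
i=4: S_4 = 3.73 + -1.31*4 = -1.51
The first 5 terms are: [3.73, 2.42, 1.11, -0.2, -1.51]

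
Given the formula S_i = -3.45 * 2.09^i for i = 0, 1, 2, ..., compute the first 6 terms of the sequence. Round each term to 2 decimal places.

This is a geometric sequence.
i=0: S_0 = -3.45 * 2.09^0 = -3.45
i=1: S_1 = -3.45 * 2.09^1 ≈ -7.21
i=2: S_2 = -3.45 * 2.09^2 ≈ -15.07
i=3: S_3 = -3.45 * 2.09^3 ≈ -31.5
i=4: S_4 = -3.45 * 2.09^4 ≈ -65.83
i=5: S_5 = -3.45 * 2.09^5 ≈ -137.58
The first 6 terms are: [-3.45, -7.21, -15.07, -31.5, -65.83, -137.58]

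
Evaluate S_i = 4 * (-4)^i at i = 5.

S_5 = 4 * (-4)^5 = 4 * -1024 = -4096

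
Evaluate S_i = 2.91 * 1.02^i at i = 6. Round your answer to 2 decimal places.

S_6 = 2.91 * 1.02^6 ≈ 2.91 * 1.1262 ≈ 3.28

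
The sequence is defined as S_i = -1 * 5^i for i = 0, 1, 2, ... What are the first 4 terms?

This is a geometric sequence.
i=0: S_0 = -1 * 5^0 = -1
i=1: S_1 = -1 * 5^1 = -5
i=2: S_2 = -1 * 5^2 = -25
i=3: S_3 = -1 * 5^3 = -125
The first 4 terms are: [-1, -5, -25, -125]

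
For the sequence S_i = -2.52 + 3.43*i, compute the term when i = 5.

S_5 = -2.52 + 3.43*5 = -2.52 + 17.15 = 14.63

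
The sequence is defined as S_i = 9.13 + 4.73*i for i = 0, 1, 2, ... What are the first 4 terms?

This is an arithmetic sequence.
i=0: S_0 = 9.13 + 4.73*0 = 9.13
i=1: S_1 = 9.13 + 4.73*1 = 13.86
i=2: S_2 = 9.13 + 4.73*2 = 18.59
i=3: S_3 = 9.13 + 4.73*3 = 23.32
The first 4 terms are: [9.13, 13.86, 18.59, 23.32]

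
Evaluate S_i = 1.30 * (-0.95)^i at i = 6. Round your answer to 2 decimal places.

S_6 = 1.3 * (-0.95)^6 ≈ 1.3 * 0.7351 ≈ 0.96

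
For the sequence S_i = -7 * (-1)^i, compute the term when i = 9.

S_9 = -7 * (-1)^9 = -7 * -1 = 7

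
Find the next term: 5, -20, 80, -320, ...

Ratios: -20 / 5 = -4.0
This is a geometric sequence with common ratio r = -4.
Next term = -320 * -4 = 1280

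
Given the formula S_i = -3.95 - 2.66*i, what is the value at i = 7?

S_7 = -3.95 + -2.66*7 = -3.95 + -18.62 = -22.57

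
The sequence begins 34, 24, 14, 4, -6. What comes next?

Differences: 24 - 34 = -10
This is an arithmetic sequence with common difference d = -10.
Next term = -6 + -10 = -16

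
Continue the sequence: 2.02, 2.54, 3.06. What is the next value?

Differences: 2.54 - 2.02 = 0.52
This is an arithmetic sequence with common difference d = 0.52.
Next term = 3.06 + 0.52 = 3.58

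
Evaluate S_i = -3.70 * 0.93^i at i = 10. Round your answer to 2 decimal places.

S_10 = -3.7 * 0.93^10 ≈ -3.7 * 0.484 ≈ -1.79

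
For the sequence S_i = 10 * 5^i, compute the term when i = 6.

S_6 = 10 * 5^6 = 10 * 15625 = 156250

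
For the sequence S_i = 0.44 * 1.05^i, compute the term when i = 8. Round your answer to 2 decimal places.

S_8 = 0.44 * 1.05^8 ≈ 0.44 * 1.4775 ≈ 0.65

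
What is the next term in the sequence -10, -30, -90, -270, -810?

Ratios: -30 / -10 = 3.0
This is a geometric sequence with common ratio r = 3.
Next term = -810 * 3 = -2430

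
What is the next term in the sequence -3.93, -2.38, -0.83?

Differences: -2.38 - -3.93 = 1.55
This is an arithmetic sequence with common difference d = 1.55.
Next term = -0.83 + 1.55 = 0.72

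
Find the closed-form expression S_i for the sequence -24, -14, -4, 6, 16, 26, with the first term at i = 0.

Check differences: -14 - -24 = 10
-4 - -14 = 10
Common difference d = 10.
First term a = -24.
Formula: S_i = -24 + 10*i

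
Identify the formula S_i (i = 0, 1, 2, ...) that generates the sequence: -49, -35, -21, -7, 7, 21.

Check differences: -35 - -49 = 14
-21 - -35 = 14
Common difference d = 14.
First term a = -49.
Formula: S_i = -49 + 14*i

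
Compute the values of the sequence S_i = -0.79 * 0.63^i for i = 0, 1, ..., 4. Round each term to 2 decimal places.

This is a geometric sequence.
i=0: S_0 = -0.79 * 0.63^0 = -0.79
i=1: S_1 = -0.79 * 0.63^1 ≈ -0.5
i=2: S_2 = -0.79 * 0.63^2 ≈ -0.31
i=3: S_3 = -0.79 * 0.63^3 ≈ -0.2
i=4: S_4 = -0.79 * 0.63^4 ≈ -0.12
The first 5 terms are: [-0.79, -0.5, -0.31, -0.2, -0.12]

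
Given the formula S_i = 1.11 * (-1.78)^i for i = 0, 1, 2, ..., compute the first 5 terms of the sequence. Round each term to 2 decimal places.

This is a geometric sequence.
i=0: S_0 = 1.11 * (-1.78)^0 = 1.11
i=1: S_1 = 1.11 * (-1.78)^1 ≈ -1.98
i=2: S_2 = 1.11 * (-1.78)^2 ≈ 3.52
i=3: S_3 = 1.11 * (-1.78)^3 ≈ -6.26
i=4: S_4 = 1.11 * (-1.78)^4 ≈ 11.14
The first 5 terms are: [1.11, -1.98, 3.52, -6.26, 11.14]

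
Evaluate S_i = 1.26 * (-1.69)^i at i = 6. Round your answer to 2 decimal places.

S_6 = 1.26 * (-1.69)^6 ≈ 1.26 * 23.2981 ≈ 29.36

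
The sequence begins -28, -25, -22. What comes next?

Differences: -25 - -28 = 3
This is an arithmetic sequence with common difference d = 3.
Next term = -22 + 3 = -19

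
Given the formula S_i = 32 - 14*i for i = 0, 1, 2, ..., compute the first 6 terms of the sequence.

This is an arithmetic sequence.
i=0: S_0 = 32 + -14*0 = 32
i=1: S_1 = 32 + -14*1 = 18
i=2: S_2 = 32 + -14*2 = 4
i=3: S_3 = 32 + -14*3 = -10
i=4: S_4 = 32 + -14*4 = -24
i=5: S_5 = 32 + -14*5 = -38
The first 6 terms are: [32, 18, 4, -10, -24, -38]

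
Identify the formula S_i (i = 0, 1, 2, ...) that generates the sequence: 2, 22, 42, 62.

Check differences: 22 - 2 = 20
42 - 22 = 20
Common difference d = 20.
First term a = 2.
Formula: S_i = 2 + 20*i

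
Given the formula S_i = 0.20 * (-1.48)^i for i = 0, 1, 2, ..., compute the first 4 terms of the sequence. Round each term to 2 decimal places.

This is a geometric sequence.
i=0: S_0 = 0.2 * (-1.48)^0 = 0.2
i=1: S_1 = 0.2 * (-1.48)^1 ≈ -0.3
i=2: S_2 = 0.2 * (-1.48)^2 ≈ 0.44
i=3: S_3 = 0.2 * (-1.48)^3 ≈ -0.65
The first 4 terms are: [0.2, -0.3, 0.44, -0.65]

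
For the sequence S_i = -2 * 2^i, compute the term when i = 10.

S_10 = -2 * 2^10 = -2 * 1024 = -2048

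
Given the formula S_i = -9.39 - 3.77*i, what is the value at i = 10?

S_10 = -9.39 + -3.77*10 = -9.39 + -37.7 = -47.09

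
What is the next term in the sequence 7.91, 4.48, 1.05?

Differences: 4.48 - 7.91 = -3.43
This is an arithmetic sequence with common difference d = -3.43.
Next term = 1.05 + -3.43 = -2.38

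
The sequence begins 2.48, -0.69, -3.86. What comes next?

Differences: -0.69 - 2.48 = -3.17
This is an arithmetic sequence with common difference d = -3.17.
Next term = -3.86 + -3.17 = -7.03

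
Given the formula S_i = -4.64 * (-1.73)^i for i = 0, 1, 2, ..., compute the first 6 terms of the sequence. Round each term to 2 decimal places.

This is a geometric sequence.
i=0: S_0 = -4.64 * (-1.73)^0 = -4.64
i=1: S_1 = -4.64 * (-1.73)^1 ≈ 8.03
i=2: S_2 = -4.64 * (-1.73)^2 ≈ -13.89
i=3: S_3 = -4.64 * (-1.73)^3 ≈ 24.02
i=4: S_4 = -4.64 * (-1.73)^4 ≈ -41.56
i=5: S_5 = -4.64 * (-1.73)^5 ≈ 71.9
The first 6 terms are: [-4.64, 8.03, -13.89, 24.02, -41.56, 71.9]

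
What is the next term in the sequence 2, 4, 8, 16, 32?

Ratios: 4 / 2 = 2.0
This is a geometric sequence with common ratio r = 2.
Next term = 32 * 2 = 64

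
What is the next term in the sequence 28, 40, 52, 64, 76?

Differences: 40 - 28 = 12
This is an arithmetic sequence with common difference d = 12.
Next term = 76 + 12 = 88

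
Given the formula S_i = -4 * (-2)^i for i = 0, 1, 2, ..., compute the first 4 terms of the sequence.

This is a geometric sequence.
i=0: S_0 = -4 * (-2)^0 = -4
i=1: S_1 = -4 * (-2)^1 = 8
i=2: S_2 = -4 * (-2)^2 = -16
i=3: S_3 = -4 * (-2)^3 = 32
The first 4 terms are: [-4, 8, -16, 32]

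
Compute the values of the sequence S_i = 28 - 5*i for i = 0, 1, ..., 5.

This is an arithmetic sequence.
i=0: S_0 = 28 + -5*0 = 28
i=1: S_1 = 28 + -5*1 = 23
i=2: S_2 = 28 + -5*2 = 18
i=3: S_3 = 28 + -5*3 = 13
i=4: S_4 = 28 + -5*4 = 8
i=5: S_5 = 28 + -5*5 = 3
The first 6 terms are: [28, 23, 18, 13, 8, 3]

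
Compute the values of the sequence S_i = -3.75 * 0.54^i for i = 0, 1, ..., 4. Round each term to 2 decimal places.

This is a geometric sequence.
i=0: S_0 = -3.75 * 0.54^0 = -3.75
i=1: S_1 = -3.75 * 0.54^1 ≈ -2.03
i=2: S_2 = -3.75 * 0.54^2 ≈ -1.09
i=3: S_3 = -3.75 * 0.54^3 ≈ -0.59
i=4: S_4 = -3.75 * 0.54^4 ≈ -0.32
The first 5 terms are: [-3.75, -2.03, -1.09, -0.59, -0.32]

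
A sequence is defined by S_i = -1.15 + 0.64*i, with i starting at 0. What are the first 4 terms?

This is an arithmetic sequence.
i=0: S_0 = -1.15 + 0.64*0 = -1.15
i=1: S_1 = -1.15 + 0.64*1 = -0.51
i=2: S_2 = -1.15 + 0.64*2 = 0.13
i=3: S_3 = -1.15 + 0.64*3 = 0.77
The first 4 terms are: [-1.15, -0.51, 0.13, 0.77]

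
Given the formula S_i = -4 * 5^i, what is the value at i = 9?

S_9 = -4 * 5^9 = -4 * 1953125 = -7812500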